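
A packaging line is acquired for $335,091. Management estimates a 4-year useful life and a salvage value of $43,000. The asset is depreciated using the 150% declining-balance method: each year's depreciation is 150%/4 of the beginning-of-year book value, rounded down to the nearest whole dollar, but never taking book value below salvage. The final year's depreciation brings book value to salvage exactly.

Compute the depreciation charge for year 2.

Depreciable base = $335,091 − $43,000 = $292,091.
Year 1: ⌊$335,091 × 150%/4⌋ = $125,659. Book value $209,432.
Year 2: ⌊$209,432 × 150%/4⌋ = $78,537. Book value $130,895.

$78,537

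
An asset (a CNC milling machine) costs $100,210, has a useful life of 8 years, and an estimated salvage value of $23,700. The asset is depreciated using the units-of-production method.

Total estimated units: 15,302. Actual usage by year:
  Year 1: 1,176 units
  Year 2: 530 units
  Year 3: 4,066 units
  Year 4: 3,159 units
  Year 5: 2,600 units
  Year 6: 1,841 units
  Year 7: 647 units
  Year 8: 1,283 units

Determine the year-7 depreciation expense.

$3,235

Depreciable base = $100,210 − $23,700 = $76,510.
Rate = $76,510 / 15,302 units = $5 per unit.
Year 1: 1,176 × $5 = $5,880. Book value $94,330.
Year 2: 530 × $5 = $2,650. Book value $91,680.
Year 3: 4,066 × $5 = $20,330. Book value $71,350.
Year 4: 3,159 × $5 = $15,795. Book value $55,555.
Year 5: 2,600 × $5 = $13,000. Book value $42,555.
Year 6: 1,841 × $5 = $9,205. Book value $33,350.
Year 7: 647 × $5 = $3,235. Book value $30,115.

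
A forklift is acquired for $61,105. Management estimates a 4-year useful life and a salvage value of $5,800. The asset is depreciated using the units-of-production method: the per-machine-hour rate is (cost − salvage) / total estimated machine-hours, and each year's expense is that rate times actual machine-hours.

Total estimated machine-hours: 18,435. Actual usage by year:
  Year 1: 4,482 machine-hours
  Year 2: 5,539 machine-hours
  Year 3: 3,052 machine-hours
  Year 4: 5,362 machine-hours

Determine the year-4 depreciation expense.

$16,086

Depreciable base = $61,105 − $5,800 = $55,305.
Rate = $55,305 / 18,435 machine-hours = $3 per machine-hour.
Year 1: 4,482 × $3 = $13,446. Book value $47,659.
Year 2: 5,539 × $3 = $16,617. Book value $31,042.
Year 3: 3,052 × $3 = $9,156. Book value $21,886.
Year 4: 5,362 × $3 = $16,086. Book value $5,800.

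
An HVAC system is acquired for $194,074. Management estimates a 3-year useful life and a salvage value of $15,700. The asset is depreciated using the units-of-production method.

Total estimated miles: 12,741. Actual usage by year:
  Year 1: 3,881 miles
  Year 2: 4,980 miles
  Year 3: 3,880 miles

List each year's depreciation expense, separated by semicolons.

Depreciable base = $194,074 − $15,700 = $178,374.
Rate = $178,374 / 12,741 miles = $14 per mile.
Year 1: 3,881 × $14 = $54,334. Book value $139,740.
Year 2: 4,980 × $14 = $69,720. Book value $70,020.
Year 3: 3,880 × $14 = $54,320. Book value $15,700.

$54,334; $69,720; $54,320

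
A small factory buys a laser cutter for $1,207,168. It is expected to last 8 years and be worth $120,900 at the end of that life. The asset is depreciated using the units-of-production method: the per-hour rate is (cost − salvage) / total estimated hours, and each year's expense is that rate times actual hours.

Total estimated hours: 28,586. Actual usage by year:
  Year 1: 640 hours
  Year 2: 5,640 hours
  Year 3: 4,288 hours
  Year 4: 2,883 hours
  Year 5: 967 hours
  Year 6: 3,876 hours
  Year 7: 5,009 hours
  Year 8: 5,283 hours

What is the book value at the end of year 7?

$321,654

Depreciable base = $1,207,168 − $120,900 = $1,086,268.
Rate = $1,086,268 / 28,586 hours = $38 per hour.
Year 1: 640 × $38 = $24,320. Book value $1,182,848.
Year 2: 5,640 × $38 = $214,320. Book value $968,528.
Year 3: 4,288 × $38 = $162,944. Book value $805,584.
Year 4: 2,883 × $38 = $109,554. Book value $696,030.
Year 5: 967 × $38 = $36,746. Book value $659,284.
Year 6: 3,876 × $38 = $147,288. Book value $511,996.
Year 7: 5,009 × $38 = $190,342. Book value $321,654.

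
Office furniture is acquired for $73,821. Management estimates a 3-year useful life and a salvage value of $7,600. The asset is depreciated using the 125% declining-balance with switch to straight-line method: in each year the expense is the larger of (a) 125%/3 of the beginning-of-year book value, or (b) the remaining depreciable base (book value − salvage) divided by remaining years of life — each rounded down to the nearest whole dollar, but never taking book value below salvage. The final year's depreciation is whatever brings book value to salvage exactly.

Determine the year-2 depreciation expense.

Depreciable base = $73,821 − $7,600 = $66,221.
Year 1: DB = ⌊$73,821 × 125%/3⌋ = $30,758; SL = ⌊$66,221/3⌋ = $22,073 → take DB $30,758. Book value $43,063.
Year 2: DB = ⌊$43,063 × 125%/3⌋ = $17,942; SL = ⌊$35,463/2⌋ = $17,731 → take DB $17,942. Book value $25,121.

$17,942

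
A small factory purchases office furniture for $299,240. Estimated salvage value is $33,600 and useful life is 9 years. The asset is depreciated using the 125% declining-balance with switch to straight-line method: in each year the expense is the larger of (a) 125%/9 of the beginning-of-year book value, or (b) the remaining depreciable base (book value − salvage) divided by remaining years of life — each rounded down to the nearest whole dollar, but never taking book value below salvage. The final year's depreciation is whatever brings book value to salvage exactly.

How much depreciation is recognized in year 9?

Depreciable base = $299,240 − $33,600 = $265,640.
Year 1: DB = ⌊$299,240 × 125%/9⌋ = $41,561; SL = ⌊$265,640/9⌋ = $29,515 → take DB $41,561. Book value $257,679.
Year 2: DB = ⌊$257,679 × 125%/9⌋ = $35,788; SL = ⌊$224,079/8⌋ = $28,009 → take DB $35,788. Book value $221,891.
Year 3: DB = ⌊$221,891 × 125%/9⌋ = $30,818; SL = ⌊$188,291/7⌋ = $26,898 → take DB $30,818. Book value $191,073.
Year 4: DB = ⌊$191,073 × 125%/9⌋ = $26,537; SL = ⌊$157,473/6⌋ = $26,245 → take DB $26,537. Book value $164,536.
Year 5: DB = ⌊$164,536 × 125%/9⌋ = $22,852; SL = ⌊$130,936/5⌋ = $26,187 → take SL $26,187. Book value $138,349.
Year 6: DB = ⌊$138,349 × 125%/9⌋ = $19,215; SL = ⌊$104,749/4⌋ = $26,187 → take SL $26,187. Book value $112,162.
Year 7: DB = ⌊$112,162 × 125%/9⌋ = $15,578; SL = ⌊$78,562/3⌋ = $26,187 → take SL $26,187. Book value $85,975.
Year 8: DB = ⌊$85,975 × 125%/9⌋ = $11,940; SL = ⌊$52,375/2⌋ = $26,187 → take SL $26,187. Book value $59,788.
Year 9 (final): $59,788 − $33,600 = $26,188. Book value $33,600.

$26,188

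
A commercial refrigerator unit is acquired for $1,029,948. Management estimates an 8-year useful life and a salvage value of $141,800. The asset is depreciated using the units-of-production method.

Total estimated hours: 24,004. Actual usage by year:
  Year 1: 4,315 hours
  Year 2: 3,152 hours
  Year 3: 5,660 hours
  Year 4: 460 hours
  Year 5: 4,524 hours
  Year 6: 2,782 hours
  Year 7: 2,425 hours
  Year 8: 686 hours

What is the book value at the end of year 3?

$544,249

Depreciable base = $1,029,948 − $141,800 = $888,148.
Rate = $888,148 / 24,004 hours = $37 per hour.
Year 1: 4,315 × $37 = $159,655. Book value $870,293.
Year 2: 3,152 × $37 = $116,624. Book value $753,669.
Year 3: 5,660 × $37 = $209,420. Book value $544,249.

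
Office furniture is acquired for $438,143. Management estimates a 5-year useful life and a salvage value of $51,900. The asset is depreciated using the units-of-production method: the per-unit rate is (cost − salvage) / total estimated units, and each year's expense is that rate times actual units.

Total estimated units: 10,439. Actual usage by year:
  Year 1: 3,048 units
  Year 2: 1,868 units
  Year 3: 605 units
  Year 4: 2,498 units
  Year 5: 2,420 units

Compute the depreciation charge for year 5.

Depreciable base = $438,143 − $51,900 = $386,243.
Rate = $386,243 / 10,439 units = $37 per unit.
Year 1: 3,048 × $37 = $112,776. Book value $325,367.
Year 2: 1,868 × $37 = $69,116. Book value $256,251.
Year 3: 605 × $37 = $22,385. Book value $233,866.
Year 4: 2,498 × $37 = $92,426. Book value $141,440.
Year 5: 2,420 × $37 = $89,540. Book value $51,900.

$89,540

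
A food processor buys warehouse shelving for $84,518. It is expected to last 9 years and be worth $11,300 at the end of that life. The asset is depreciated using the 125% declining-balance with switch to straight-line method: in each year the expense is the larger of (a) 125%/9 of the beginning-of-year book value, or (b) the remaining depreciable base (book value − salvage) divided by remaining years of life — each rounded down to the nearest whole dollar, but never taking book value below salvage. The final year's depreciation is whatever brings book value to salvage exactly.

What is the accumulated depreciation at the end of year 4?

Depreciable base = $84,518 − $11,300 = $73,218.
Year 1: DB = ⌊$84,518 × 125%/9⌋ = $11,738; SL = ⌊$73,218/9⌋ = $8,135 → take DB $11,738. Book value $72,780.
Year 2: DB = ⌊$72,780 × 125%/9⌋ = $10,108; SL = ⌊$61,480/8⌋ = $7,685 → take DB $10,108. Book value $62,672.
Year 3: DB = ⌊$62,672 × 125%/9⌋ = $8,704; SL = ⌊$51,372/7⌋ = $7,338 → take DB $8,704. Book value $53,968.
Year 4: DB = ⌊$53,968 × 125%/9⌋ = $7,495; SL = ⌊$42,668/6⌋ = $7,111 → take DB $7,495. Book value $46,473.
Accumulated through year 4 = $84,518 − $46,473 = $38,045.

$38,045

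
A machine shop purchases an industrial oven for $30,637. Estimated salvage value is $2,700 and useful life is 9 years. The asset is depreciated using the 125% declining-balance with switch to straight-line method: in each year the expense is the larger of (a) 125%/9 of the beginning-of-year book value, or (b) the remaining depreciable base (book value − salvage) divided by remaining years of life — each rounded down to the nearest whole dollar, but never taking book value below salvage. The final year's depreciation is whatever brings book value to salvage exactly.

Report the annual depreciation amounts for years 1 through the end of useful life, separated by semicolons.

Depreciable base = $30,637 − $2,700 = $27,937.
Year 1: DB = ⌊$30,637 × 125%/9⌋ = $4,255; SL = ⌊$27,937/9⌋ = $3,104 → take DB $4,255. Book value $26,382.
Year 2: DB = ⌊$26,382 × 125%/9⌋ = $3,664; SL = ⌊$23,682/8⌋ = $2,960 → take DB $3,664. Book value $22,718.
Year 3: DB = ⌊$22,718 × 125%/9⌋ = $3,155; SL = ⌊$20,018/7⌋ = $2,859 → take DB $3,155. Book value $19,563.
Year 4: DB = ⌊$19,563 × 125%/9⌋ = $2,717; SL = ⌊$16,863/6⌋ = $2,810 → take SL $2,810. Book value $16,753.
Year 5: DB = ⌊$16,753 × 125%/9⌋ = $2,326; SL = ⌊$14,053/5⌋ = $2,810 → take SL $2,810. Book value $13,943.
Year 6: DB = ⌊$13,943 × 125%/9⌋ = $1,936; SL = ⌊$11,243/4⌋ = $2,810 → take SL $2,810. Book value $11,133.
Year 7: DB = ⌊$11,133 × 125%/9⌋ = $1,546; SL = ⌊$8,433/3⌋ = $2,811 → take SL $2,811. Book value $8,322.
Year 8: DB = ⌊$8,322 × 125%/9⌋ = $1,155; SL = ⌊$5,622/2⌋ = $2,811 → take SL $2,811. Book value $5,511.
Year 9 (final): $5,511 − $2,700 = $2,811. Book value $2,700.

$4,255; $3,664; $3,155; $2,810; $2,810; $2,810; $2,811; $2,811; $2,811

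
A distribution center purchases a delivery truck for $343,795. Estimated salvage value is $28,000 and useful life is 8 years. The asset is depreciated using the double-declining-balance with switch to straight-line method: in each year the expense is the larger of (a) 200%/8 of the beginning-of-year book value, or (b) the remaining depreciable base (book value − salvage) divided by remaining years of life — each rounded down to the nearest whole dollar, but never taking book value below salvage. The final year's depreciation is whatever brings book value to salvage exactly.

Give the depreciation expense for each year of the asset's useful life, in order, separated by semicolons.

$85,948; $64,461; $48,346; $36,260; $27,195; $20,396; $16,594; $16,595

Depreciable base = $343,795 − $28,000 = $315,795.
Year 1: DB = ⌊$343,795 × 200%/8⌋ = $85,948; SL = ⌊$315,795/8⌋ = $39,474 → take DB $85,948. Book value $257,847.
Year 2: DB = ⌊$257,847 × 200%/8⌋ = $64,461; SL = ⌊$229,847/7⌋ = $32,835 → take DB $64,461. Book value $193,386.
Year 3: DB = ⌊$193,386 × 200%/8⌋ = $48,346; SL = ⌊$165,386/6⌋ = $27,564 → take DB $48,346. Book value $145,040.
Year 4: DB = ⌊$145,040 × 200%/8⌋ = $36,260; SL = ⌊$117,040/5⌋ = $23,408 → take DB $36,260. Book value $108,780.
Year 5: DB = ⌊$108,780 × 200%/8⌋ = $27,195; SL = ⌊$80,780/4⌋ = $20,195 → take DB $27,195. Book value $81,585.
Year 6: DB = ⌊$81,585 × 200%/8⌋ = $20,396; SL = ⌊$53,585/3⌋ = $17,861 → take DB $20,396. Book value $61,189.
Year 7: DB = ⌊$61,189 × 200%/8⌋ = $15,297; SL = ⌊$33,189/2⌋ = $16,594 → take SL $16,594. Book value $44,595.
Year 8 (final): $44,595 − $28,000 = $16,595. Book value $28,000.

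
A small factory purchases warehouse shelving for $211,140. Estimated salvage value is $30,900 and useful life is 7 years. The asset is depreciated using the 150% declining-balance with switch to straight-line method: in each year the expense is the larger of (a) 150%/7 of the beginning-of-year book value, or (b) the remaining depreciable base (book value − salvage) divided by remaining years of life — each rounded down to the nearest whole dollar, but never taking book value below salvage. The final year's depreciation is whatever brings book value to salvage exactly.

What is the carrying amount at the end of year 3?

$102,416

Depreciable base = $211,140 − $30,900 = $180,240.
Year 1: DB = ⌊$211,140 × 150%/7⌋ = $45,244; SL = ⌊$180,240/7⌋ = $25,748 → take DB $45,244. Book value $165,896.
Year 2: DB = ⌊$165,896 × 150%/7⌋ = $35,549; SL = ⌊$134,996/6⌋ = $22,499 → take DB $35,549. Book value $130,347.
Year 3: DB = ⌊$130,347 × 150%/7⌋ = $27,931; SL = ⌊$99,447/5⌋ = $19,889 → take DB $27,931. Book value $102,416.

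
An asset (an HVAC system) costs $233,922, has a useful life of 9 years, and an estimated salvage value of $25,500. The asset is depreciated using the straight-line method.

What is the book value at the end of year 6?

$94,974

Depreciable base = $233,922 − $25,500 = $208,422.
Annual expense = $208,422 / 9 = $23,158.
End of year 1: book value $210,764.
End of year 2: book value $187,606.
End of year 3: book value $164,448.
End of year 4: book value $141,290.
End of year 5: book value $118,132.
End of year 6: book value $94,974.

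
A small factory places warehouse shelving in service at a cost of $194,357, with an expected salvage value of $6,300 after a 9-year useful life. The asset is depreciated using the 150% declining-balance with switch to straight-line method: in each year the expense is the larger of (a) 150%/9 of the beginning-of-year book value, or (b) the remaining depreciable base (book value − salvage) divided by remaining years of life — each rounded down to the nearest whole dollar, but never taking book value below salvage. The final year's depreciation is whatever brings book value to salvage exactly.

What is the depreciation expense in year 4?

Depreciable base = $194,357 − $6,300 = $188,057.
Year 1: DB = ⌊$194,357 × 150%/9⌋ = $32,392; SL = ⌊$188,057/9⌋ = $20,895 → take DB $32,392. Book value $161,965.
Year 2: DB = ⌊$161,965 × 150%/9⌋ = $26,994; SL = ⌊$155,665/8⌋ = $19,458 → take DB $26,994. Book value $134,971.
Year 3: DB = ⌊$134,971 × 150%/9⌋ = $22,495; SL = ⌊$128,671/7⌋ = $18,381 → take DB $22,495. Book value $112,476.
Year 4: DB = ⌊$112,476 × 150%/9⌋ = $18,746; SL = ⌊$106,176/6⌋ = $17,696 → take DB $18,746. Book value $93,730.

$18,746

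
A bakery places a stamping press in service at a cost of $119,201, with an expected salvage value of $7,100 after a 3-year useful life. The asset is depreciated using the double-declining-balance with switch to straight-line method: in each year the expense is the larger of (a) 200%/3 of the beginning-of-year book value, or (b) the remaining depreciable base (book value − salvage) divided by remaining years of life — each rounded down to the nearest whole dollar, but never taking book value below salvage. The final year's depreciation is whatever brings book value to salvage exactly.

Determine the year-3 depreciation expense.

$6,145

Depreciable base = $119,201 − $7,100 = $112,101.
Year 1: DB = ⌊$119,201 × 200%/3⌋ = $79,467; SL = ⌊$112,101/3⌋ = $37,367 → take DB $79,467. Book value $39,734.
Year 2: DB = ⌊$39,734 × 200%/3⌋ = $26,489; SL = ⌊$32,634/2⌋ = $16,317 → take DB $26,489. Book value $13,245.
Year 3 (final): $13,245 − $7,100 = $6,145. Book value $7,100.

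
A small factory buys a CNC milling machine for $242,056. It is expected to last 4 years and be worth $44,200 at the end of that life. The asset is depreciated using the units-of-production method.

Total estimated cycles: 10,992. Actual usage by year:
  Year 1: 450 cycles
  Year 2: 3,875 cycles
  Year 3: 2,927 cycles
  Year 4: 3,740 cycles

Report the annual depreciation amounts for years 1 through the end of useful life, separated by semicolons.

Depreciable base = $242,056 − $44,200 = $197,856.
Rate = $197,856 / 10,992 cycles = $18 per cycle.
Year 1: 450 × $18 = $8,100. Book value $233,956.
Year 2: 3,875 × $18 = $69,750. Book value $164,206.
Year 3: 2,927 × $18 = $52,686. Book value $111,520.
Year 4: 3,740 × $18 = $67,320. Book value $44,200.

$8,100; $69,750; $52,686; $67,320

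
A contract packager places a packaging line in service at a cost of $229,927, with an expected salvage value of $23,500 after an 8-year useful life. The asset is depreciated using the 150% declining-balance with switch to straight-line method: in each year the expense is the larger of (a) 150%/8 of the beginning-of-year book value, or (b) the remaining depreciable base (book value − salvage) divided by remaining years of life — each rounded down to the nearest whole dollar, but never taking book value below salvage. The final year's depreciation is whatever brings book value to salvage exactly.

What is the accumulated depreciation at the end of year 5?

$148,899

Depreciable base = $229,927 − $23,500 = $206,427.
Year 1: DB = ⌊$229,927 × 150%/8⌋ = $43,111; SL = ⌊$206,427/8⌋ = $25,803 → take DB $43,111. Book value $186,816.
Year 2: DB = ⌊$186,816 × 150%/8⌋ = $35,028; SL = ⌊$163,316/7⌋ = $23,330 → take DB $35,028. Book value $151,788.
Year 3: DB = ⌊$151,788 × 150%/8⌋ = $28,460; SL = ⌊$128,288/6⌋ = $21,381 → take DB $28,460. Book value $123,328.
Year 4: DB = ⌊$123,328 × 150%/8⌋ = $23,124; SL = ⌊$99,828/5⌋ = $19,965 → take DB $23,124. Book value $100,204.
Year 5: DB = ⌊$100,204 × 150%/8⌋ = $18,788; SL = ⌊$76,704/4⌋ = $19,176 → take SL $19,176. Book value $81,028.
Accumulated through year 5 = $229,927 − $81,028 = $148,899.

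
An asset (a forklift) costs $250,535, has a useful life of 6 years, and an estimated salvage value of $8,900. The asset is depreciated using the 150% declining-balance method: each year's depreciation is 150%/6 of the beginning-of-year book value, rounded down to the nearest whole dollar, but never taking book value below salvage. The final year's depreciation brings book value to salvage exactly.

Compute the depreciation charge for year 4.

Depreciable base = $250,535 − $8,900 = $241,635.
Year 1: ⌊$250,535 × 150%/6⌋ = $62,633. Book value $187,902.
Year 2: ⌊$187,902 × 150%/6⌋ = $46,975. Book value $140,927.
Year 3: ⌊$140,927 × 150%/6⌋ = $35,231. Book value $105,696.
Year 4: ⌊$105,696 × 150%/6⌋ = $26,424. Book value $79,272.

$26,424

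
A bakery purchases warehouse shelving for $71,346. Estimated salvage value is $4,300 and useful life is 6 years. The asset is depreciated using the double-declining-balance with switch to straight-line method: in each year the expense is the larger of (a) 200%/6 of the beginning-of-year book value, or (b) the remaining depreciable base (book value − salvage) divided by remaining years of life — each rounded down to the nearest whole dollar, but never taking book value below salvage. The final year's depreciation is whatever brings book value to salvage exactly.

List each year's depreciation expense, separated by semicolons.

$23,782; $15,854; $10,570; $7,046; $4,897; $4,897

Depreciable base = $71,346 − $4,300 = $67,046.
Year 1: DB = ⌊$71,346 × 200%/6⌋ = $23,782; SL = ⌊$67,046/6⌋ = $11,174 → take DB $23,782. Book value $47,564.
Year 2: DB = ⌊$47,564 × 200%/6⌋ = $15,854; SL = ⌊$43,264/5⌋ = $8,652 → take DB $15,854. Book value $31,710.
Year 3: DB = ⌊$31,710 × 200%/6⌋ = $10,570; SL = ⌊$27,410/4⌋ = $6,852 → take DB $10,570. Book value $21,140.
Year 4: DB = ⌊$21,140 × 200%/6⌋ = $7,046; SL = ⌊$16,840/3⌋ = $5,613 → take DB $7,046. Book value $14,094.
Year 5: DB = ⌊$14,094 × 200%/6⌋ = $4,698; SL = ⌊$9,794/2⌋ = $4,897 → take SL $4,897. Book value $9,197.
Year 6 (final): $9,197 − $4,300 = $4,897. Book value $4,300.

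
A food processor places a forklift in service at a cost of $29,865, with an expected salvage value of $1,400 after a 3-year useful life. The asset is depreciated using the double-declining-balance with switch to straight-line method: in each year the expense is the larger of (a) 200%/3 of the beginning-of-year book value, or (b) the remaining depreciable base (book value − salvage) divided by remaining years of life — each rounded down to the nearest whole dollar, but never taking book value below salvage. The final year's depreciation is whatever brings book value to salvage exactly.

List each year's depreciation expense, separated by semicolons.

$19,910; $6,636; $1,919

Depreciable base = $29,865 − $1,400 = $28,465.
Year 1: DB = ⌊$29,865 × 200%/3⌋ = $19,910; SL = ⌊$28,465/3⌋ = $9,488 → take DB $19,910. Book value $9,955.
Year 2: DB = ⌊$9,955 × 200%/3⌋ = $6,636; SL = ⌊$8,555/2⌋ = $4,277 → take DB $6,636. Book value $3,319.
Year 3 (final): $3,319 − $1,400 = $1,919. Book value $1,400.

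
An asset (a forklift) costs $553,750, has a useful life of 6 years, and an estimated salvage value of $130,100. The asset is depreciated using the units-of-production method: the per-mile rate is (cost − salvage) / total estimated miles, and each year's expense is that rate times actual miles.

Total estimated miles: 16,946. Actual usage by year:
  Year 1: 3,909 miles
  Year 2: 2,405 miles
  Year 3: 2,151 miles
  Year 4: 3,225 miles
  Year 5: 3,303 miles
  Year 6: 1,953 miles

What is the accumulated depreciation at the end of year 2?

$157,850

Depreciable base = $553,750 − $130,100 = $423,650.
Rate = $423,650 / 16,946 miles = $25 per mile.
Year 1: 3,909 × $25 = $97,725. Book value $456,025.
Year 2: 2,405 × $25 = $60,125. Book value $395,900.
Accumulated through year 2 = $553,750 − $395,900 = $157,850.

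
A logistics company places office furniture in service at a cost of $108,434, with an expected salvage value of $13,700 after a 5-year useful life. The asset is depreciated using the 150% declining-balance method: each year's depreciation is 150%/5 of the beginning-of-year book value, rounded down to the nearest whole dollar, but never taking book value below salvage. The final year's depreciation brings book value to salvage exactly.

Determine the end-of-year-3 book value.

Depreciable base = $108,434 − $13,700 = $94,734.
Year 1: ⌊$108,434 × 150%/5⌋ = $32,530. Book value $75,904.
Year 2: ⌊$75,904 × 150%/5⌋ = $22,771. Book value $53,133.
Year 3: ⌊$53,133 × 150%/5⌋ = $15,939. Book value $37,194.

$37,194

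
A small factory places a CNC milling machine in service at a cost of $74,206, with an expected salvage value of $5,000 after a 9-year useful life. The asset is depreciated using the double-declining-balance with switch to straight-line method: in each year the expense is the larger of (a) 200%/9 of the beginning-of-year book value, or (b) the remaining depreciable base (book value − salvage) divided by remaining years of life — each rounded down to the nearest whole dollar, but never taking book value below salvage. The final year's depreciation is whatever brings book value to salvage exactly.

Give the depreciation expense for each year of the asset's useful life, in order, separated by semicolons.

$16,490; $12,825; $9,975; $7,759; $6,034; $4,694; $3,809; $3,810; $3,810

Depreciable base = $74,206 − $5,000 = $69,206.
Year 1: DB = ⌊$74,206 × 200%/9⌋ = $16,490; SL = ⌊$69,206/9⌋ = $7,689 → take DB $16,490. Book value $57,716.
Year 2: DB = ⌊$57,716 × 200%/9⌋ = $12,825; SL = ⌊$52,716/8⌋ = $6,589 → take DB $12,825. Book value $44,891.
Year 3: DB = ⌊$44,891 × 200%/9⌋ = $9,975; SL = ⌊$39,891/7⌋ = $5,698 → take DB $9,975. Book value $34,916.
Year 4: DB = ⌊$34,916 × 200%/9⌋ = $7,759; SL = ⌊$29,916/6⌋ = $4,986 → take DB $7,759. Book value $27,157.
Year 5: DB = ⌊$27,157 × 200%/9⌋ = $6,034; SL = ⌊$22,157/5⌋ = $4,431 → take DB $6,034. Book value $21,123.
Year 6: DB = ⌊$21,123 × 200%/9⌋ = $4,694; SL = ⌊$16,123/4⌋ = $4,030 → take DB $4,694. Book value $16,429.
Year 7: DB = ⌊$16,429 × 200%/9⌋ = $3,650; SL = ⌊$11,429/3⌋ = $3,809 → take SL $3,809. Book value $12,620.
Year 8: DB = ⌊$12,620 × 200%/9⌋ = $2,804; SL = ⌊$7,620/2⌋ = $3,810 → take SL $3,810. Book value $8,810.
Year 9 (final): $8,810 − $5,000 = $3,810. Book value $5,000.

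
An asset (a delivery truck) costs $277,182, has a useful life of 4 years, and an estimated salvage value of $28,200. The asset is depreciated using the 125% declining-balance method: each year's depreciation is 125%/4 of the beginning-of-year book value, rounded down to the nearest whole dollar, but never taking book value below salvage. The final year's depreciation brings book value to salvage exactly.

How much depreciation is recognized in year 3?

$40,941

Depreciable base = $277,182 − $28,200 = $248,982.
Year 1: ⌊$277,182 × 125%/4⌋ = $86,619. Book value $190,563.
Year 2: ⌊$190,563 × 125%/4⌋ = $59,550. Book value $131,013.
Year 3: ⌊$131,013 × 125%/4⌋ = $40,941. Book value $90,072.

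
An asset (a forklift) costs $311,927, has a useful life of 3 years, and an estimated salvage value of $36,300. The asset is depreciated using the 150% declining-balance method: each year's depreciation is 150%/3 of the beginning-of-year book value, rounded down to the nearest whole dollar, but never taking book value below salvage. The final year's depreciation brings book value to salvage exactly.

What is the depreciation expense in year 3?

$41,682

Depreciable base = $311,927 − $36,300 = $275,627.
Year 1: ⌊$311,927 × 150%/3⌋ = $155,963. Book value $155,964.
Year 2: ⌊$155,964 × 150%/3⌋ = $77,982. Book value $77,982.
Year 3 (final): $77,982 − $36,300 = $41,682. Book value $36,300.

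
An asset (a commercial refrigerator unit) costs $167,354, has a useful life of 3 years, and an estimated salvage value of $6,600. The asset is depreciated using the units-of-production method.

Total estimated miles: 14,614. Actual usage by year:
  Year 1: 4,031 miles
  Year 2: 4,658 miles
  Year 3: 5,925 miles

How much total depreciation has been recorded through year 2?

Depreciable base = $167,354 − $6,600 = $160,754.
Rate = $160,754 / 14,614 miles = $11 per mile.
Year 1: 4,031 × $11 = $44,341. Book value $123,013.
Year 2: 4,658 × $11 = $51,238. Book value $71,775.
Accumulated through year 2 = $167,354 − $71,775 = $95,579.

$95,579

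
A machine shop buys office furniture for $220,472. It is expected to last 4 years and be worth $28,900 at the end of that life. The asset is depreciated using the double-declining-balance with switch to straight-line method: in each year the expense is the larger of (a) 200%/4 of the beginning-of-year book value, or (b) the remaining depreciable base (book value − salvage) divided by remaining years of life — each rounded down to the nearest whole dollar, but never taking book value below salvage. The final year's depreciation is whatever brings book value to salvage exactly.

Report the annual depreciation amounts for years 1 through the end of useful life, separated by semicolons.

$110,236; $55,118; $26,218; $0

Depreciable base = $220,472 − $28,900 = $191,572.
Year 1: DB = ⌊$220,472 × 200%/4⌋ = $110,236; SL = ⌊$191,572/4⌋ = $47,893 → take DB $110,236. Book value $110,236.
Year 2: DB = ⌊$110,236 × 200%/4⌋ = $55,118; SL = ⌊$81,336/3⌋ = $27,112 → take DB $55,118. Book value $55,118.
Year 3: DB = ⌊$55,118 × 200%/4⌋ = $27,559; SL = ⌊$26,218/2⌋ = $13,109 → take DB $27,559, capped at $26,218. Book value $28,900.
Year 4 (final): $28,900 − $28,900 = $0. Book value $28,900.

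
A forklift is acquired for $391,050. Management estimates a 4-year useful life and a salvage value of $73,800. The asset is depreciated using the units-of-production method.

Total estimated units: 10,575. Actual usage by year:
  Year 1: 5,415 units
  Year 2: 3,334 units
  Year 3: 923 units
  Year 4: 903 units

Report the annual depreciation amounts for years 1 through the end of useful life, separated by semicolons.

Depreciable base = $391,050 − $73,800 = $317,250.
Rate = $317,250 / 10,575 units = $30 per unit.
Year 1: 5,415 × $30 = $162,450. Book value $228,600.
Year 2: 3,334 × $30 = $100,020. Book value $128,580.
Year 3: 923 × $30 = $27,690. Book value $100,890.
Year 4: 903 × $30 = $27,090. Book value $73,800.

$162,450; $100,020; $27,690; $27,090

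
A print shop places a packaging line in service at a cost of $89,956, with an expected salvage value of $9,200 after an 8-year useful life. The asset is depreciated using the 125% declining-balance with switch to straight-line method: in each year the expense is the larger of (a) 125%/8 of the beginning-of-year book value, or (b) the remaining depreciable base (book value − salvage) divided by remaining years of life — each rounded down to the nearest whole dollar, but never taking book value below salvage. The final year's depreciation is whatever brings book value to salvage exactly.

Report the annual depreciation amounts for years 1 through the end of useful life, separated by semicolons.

Depreciable base = $89,956 − $9,200 = $80,756.
Year 1: DB = ⌊$89,956 × 125%/8⌋ = $14,055; SL = ⌊$80,756/8⌋ = $10,094 → take DB $14,055. Book value $75,901.
Year 2: DB = ⌊$75,901 × 125%/8⌋ = $11,859; SL = ⌊$66,701/7⌋ = $9,528 → take DB $11,859. Book value $64,042.
Year 3: DB = ⌊$64,042 × 125%/8⌋ = $10,006; SL = ⌊$54,842/6⌋ = $9,140 → take DB $10,006. Book value $54,036.
Year 4: DB = ⌊$54,036 × 125%/8⌋ = $8,443; SL = ⌊$44,836/5⌋ = $8,967 → take SL $8,967. Book value $45,069.
Year 5: DB = ⌊$45,069 × 125%/8⌋ = $7,042; SL = ⌊$35,869/4⌋ = $8,967 → take SL $8,967. Book value $36,102.
Year 6: DB = ⌊$36,102 × 125%/8⌋ = $5,640; SL = ⌊$26,902/3⌋ = $8,967 → take SL $8,967. Book value $27,135.
Year 7: DB = ⌊$27,135 × 125%/8⌋ = $4,239; SL = ⌊$17,935/2⌋ = $8,967 → take SL $8,967. Book value $18,168.
Year 8 (final): $18,168 − $9,200 = $8,968. Book value $9,200.

$14,055; $11,859; $10,006; $8,967; $8,967; $8,967; $8,967; $8,968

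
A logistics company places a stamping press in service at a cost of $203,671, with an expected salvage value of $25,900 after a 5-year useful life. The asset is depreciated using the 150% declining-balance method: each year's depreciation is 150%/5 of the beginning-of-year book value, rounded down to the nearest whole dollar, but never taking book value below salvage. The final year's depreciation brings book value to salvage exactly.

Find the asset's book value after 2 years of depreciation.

Depreciable base = $203,671 − $25,900 = $177,771.
Year 1: ⌊$203,671 × 150%/5⌋ = $61,101. Book value $142,570.
Year 2: ⌊$142,570 × 150%/5⌋ = $42,771. Book value $99,799.

$99,799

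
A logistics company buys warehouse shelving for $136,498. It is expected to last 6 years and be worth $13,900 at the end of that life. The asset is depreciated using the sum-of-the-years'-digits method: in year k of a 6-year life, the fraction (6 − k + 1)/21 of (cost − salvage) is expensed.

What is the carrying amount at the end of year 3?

Depreciable base = $136,498 − $13,900 = $122,598.
Sum of the years' digits = 6+5+4+3+2+1 = 21.
Year 1: $122,598 × 6/21 = $35,028. Book value $101,470.
Year 2: $122,598 × 5/21 = $29,190. Book value $72,280.
Year 3: $122,598 × 4/21 = $23,352. Book value $48,928.

$48,928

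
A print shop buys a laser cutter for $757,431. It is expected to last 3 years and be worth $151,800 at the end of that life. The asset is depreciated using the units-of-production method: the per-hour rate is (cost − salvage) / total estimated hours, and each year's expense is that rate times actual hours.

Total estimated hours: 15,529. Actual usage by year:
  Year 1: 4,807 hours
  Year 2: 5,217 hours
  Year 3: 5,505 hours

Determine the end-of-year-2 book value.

$366,495

Depreciable base = $757,431 − $151,800 = $605,631.
Rate = $605,631 / 15,529 hours = $39 per hour.
Year 1: 4,807 × $39 = $187,473. Book value $569,958.
Year 2: 5,217 × $39 = $203,463. Book value $366,495.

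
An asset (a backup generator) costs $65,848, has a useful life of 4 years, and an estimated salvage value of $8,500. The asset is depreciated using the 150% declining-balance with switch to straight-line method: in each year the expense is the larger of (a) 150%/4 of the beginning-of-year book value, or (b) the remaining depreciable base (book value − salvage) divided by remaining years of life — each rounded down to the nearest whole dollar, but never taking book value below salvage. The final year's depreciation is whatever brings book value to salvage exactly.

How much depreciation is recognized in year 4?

$7,577

Depreciable base = $65,848 − $8,500 = $57,348.
Year 1: DB = ⌊$65,848 × 150%/4⌋ = $24,693; SL = ⌊$57,348/4⌋ = $14,337 → take DB $24,693. Book value $41,155.
Year 2: DB = ⌊$41,155 × 150%/4⌋ = $15,433; SL = ⌊$32,655/3⌋ = $10,885 → take DB $15,433. Book value $25,722.
Year 3: DB = ⌊$25,722 × 150%/4⌋ = $9,645; SL = ⌊$17,222/2⌋ = $8,611 → take DB $9,645. Book value $16,077.
Year 4 (final): $16,077 − $8,500 = $7,577. Book value $8,500.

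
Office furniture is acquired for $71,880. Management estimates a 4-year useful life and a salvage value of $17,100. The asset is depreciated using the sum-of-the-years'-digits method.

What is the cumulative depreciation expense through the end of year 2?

Depreciable base = $71,880 − $17,100 = $54,780.
Sum of the years' digits = 4+3+2+1 = 10.
Year 1: $54,780 × 4/10 = $21,912. Book value $49,968.
Year 2: $54,780 × 3/10 = $16,434. Book value $33,534.
Accumulated through year 2 = $71,880 − $33,534 = $38,346.

$38,346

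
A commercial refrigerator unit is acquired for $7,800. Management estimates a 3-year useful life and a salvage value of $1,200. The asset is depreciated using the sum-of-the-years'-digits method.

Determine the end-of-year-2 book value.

$2,300

Depreciable base = $7,800 − $1,200 = $6,600.
Sum of the years' digits = 3+2+1 = 6.
Year 1: $6,600 × 3/6 = $3,300. Book value $4,500.
Year 2: $6,600 × 2/6 = $2,200. Book value $2,300.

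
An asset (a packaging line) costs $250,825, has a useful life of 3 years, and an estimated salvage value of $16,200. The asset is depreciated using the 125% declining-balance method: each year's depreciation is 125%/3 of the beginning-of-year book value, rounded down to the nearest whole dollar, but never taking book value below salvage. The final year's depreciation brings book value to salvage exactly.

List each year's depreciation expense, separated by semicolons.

$104,510; $60,964; $69,151

Depreciable base = $250,825 − $16,200 = $234,625.
Year 1: ⌊$250,825 × 125%/3⌋ = $104,510. Book value $146,315.
Year 2: ⌊$146,315 × 125%/3⌋ = $60,964. Book value $85,351.
Year 3 (final): $85,351 − $16,200 = $69,151. Book value $16,200.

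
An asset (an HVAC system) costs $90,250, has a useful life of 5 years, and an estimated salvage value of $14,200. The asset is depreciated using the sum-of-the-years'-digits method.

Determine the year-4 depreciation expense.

Depreciable base = $90,250 − $14,200 = $76,050.
Sum of the years' digits = 5+4+3+2+1 = 15.
Year 1: $76,050 × 5/15 = $25,350. Book value $64,900.
Year 2: $76,050 × 4/15 = $20,280. Book value $44,620.
Year 3: $76,050 × 3/15 = $15,210. Book value $29,410.
Year 4: $76,050 × 2/15 = $10,140. Book value $19,270.

$10,140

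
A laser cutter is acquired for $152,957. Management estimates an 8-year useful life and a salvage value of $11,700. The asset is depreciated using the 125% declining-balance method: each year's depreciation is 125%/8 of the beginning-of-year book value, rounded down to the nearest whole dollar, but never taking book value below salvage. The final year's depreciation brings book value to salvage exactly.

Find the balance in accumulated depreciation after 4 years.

$75,434

Depreciable base = $152,957 − $11,700 = $141,257.
Year 1: ⌊$152,957 × 125%/8⌋ = $23,899. Book value $129,058.
Year 2: ⌊$129,058 × 125%/8⌋ = $20,165. Book value $108,893.
Year 3: ⌊$108,893 × 125%/8⌋ = $17,014. Book value $91,879.
Year 4: ⌊$91,879 × 125%/8⌋ = $14,356. Book value $77,523.
Accumulated through year 4 = $152,957 − $77,523 = $75,434.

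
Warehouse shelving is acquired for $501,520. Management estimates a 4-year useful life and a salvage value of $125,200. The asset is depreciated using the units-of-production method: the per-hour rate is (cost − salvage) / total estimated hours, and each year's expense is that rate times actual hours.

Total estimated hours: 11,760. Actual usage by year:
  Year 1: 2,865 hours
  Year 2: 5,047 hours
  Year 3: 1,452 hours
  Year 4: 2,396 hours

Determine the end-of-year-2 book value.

Depreciable base = $501,520 − $125,200 = $376,320.
Rate = $376,320 / 11,760 hours = $32 per hour.
Year 1: 2,865 × $32 = $91,680. Book value $409,840.
Year 2: 5,047 × $32 = $161,504. Book value $248,336.

$248,336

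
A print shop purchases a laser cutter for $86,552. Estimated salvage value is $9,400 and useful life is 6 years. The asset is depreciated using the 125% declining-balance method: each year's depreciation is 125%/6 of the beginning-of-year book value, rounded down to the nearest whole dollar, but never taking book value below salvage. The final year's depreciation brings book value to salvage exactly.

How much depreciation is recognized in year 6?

$17,516

Depreciable base = $86,552 − $9,400 = $77,152.
Year 1: ⌊$86,552 × 125%/6⌋ = $18,031. Book value $68,521.
Year 2: ⌊$68,521 × 125%/6⌋ = $14,275. Book value $54,246.
Year 3: ⌊$54,246 × 125%/6⌋ = $11,301. Book value $42,945.
Year 4: ⌊$42,945 × 125%/6⌋ = $8,946. Book value $33,999.
Year 5: ⌊$33,999 × 125%/6⌋ = $7,083. Book value $26,916.
Year 6 (final): $26,916 − $9,400 = $17,516. Book value $9,400.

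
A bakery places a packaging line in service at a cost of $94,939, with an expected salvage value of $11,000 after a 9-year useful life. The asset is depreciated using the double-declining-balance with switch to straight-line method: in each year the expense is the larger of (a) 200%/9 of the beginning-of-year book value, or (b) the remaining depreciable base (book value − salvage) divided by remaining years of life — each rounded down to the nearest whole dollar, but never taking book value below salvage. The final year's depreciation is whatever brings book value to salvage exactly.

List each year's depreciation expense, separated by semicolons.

Depreciable base = $94,939 − $11,000 = $83,939.
Year 1: DB = ⌊$94,939 × 200%/9⌋ = $21,097; SL = ⌊$83,939/9⌋ = $9,326 → take DB $21,097. Book value $73,842.
Year 2: DB = ⌊$73,842 × 200%/9⌋ = $16,409; SL = ⌊$62,842/8⌋ = $7,855 → take DB $16,409. Book value $57,433.
Year 3: DB = ⌊$57,433 × 200%/9⌋ = $12,762; SL = ⌊$46,433/7⌋ = $6,633 → take DB $12,762. Book value $44,671.
Year 4: DB = ⌊$44,671 × 200%/9⌋ = $9,926; SL = ⌊$33,671/6⌋ = $5,611 → take DB $9,926. Book value $34,745.
Year 5: DB = ⌊$34,745 × 200%/9⌋ = $7,721; SL = ⌊$23,745/5⌋ = $4,749 → take DB $7,721. Book value $27,024.
Year 6: DB = ⌊$27,024 × 200%/9⌋ = $6,005; SL = ⌊$16,024/4⌋ = $4,006 → take DB $6,005. Book value $21,019.
Year 7: DB = ⌊$21,019 × 200%/9⌋ = $4,670; SL = ⌊$10,019/3⌋ = $3,339 → take DB $4,670. Book value $16,349.
Year 8: DB = ⌊$16,349 × 200%/9⌋ = $3,633; SL = ⌊$5,349/2⌋ = $2,674 → take DB $3,633. Book value $12,716.
Year 9 (final): $12,716 − $11,000 = $1,716. Book value $11,000.

$21,097; $16,409; $12,762; $9,926; $7,721; $6,005; $4,670; $3,633; $1,716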